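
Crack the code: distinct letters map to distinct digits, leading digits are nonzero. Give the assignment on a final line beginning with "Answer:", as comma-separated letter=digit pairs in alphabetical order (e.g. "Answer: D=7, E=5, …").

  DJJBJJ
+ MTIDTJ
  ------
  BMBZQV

Step 1. [col 1: J + J ≡ V (mod 10)] no forcing yet in column 1 (carry-in 0); V=0 is free and consistent — try it, so V=0.
Step 2. [col 1: J + J ≡ V (mod 10)] column 1 reads J+J+carry(0)=V with V=0; with digits 0 already taken and all letters distinct, the only value for J is 5. So J=5.
Step 3. [col 2: J + T ≡ Q (mod 10)] T=8 is one option consistent with column 2 (J + T ≡ Q (mod 10), carry-in 1) — take it, so T=8.
Step 4. [col 2: J + T ≡ Q (mod 10)] column 2: given J=5, T=8, carry-in 1, and digits 0,5,8 already taken and all letters distinct, J+T≡Q (mod 10) forces Q=4, so Q=4.
Step 5. [col 3: B + D ≡ Z (mod 10)] no forcing yet in column 3 (carry-in 1); Z=9 is free and consistent — try it ⇒ Z=9.
Step 6. [col 3: B + D ≡ Z (mod 10)] D=2 is one option consistent with column 3 (B + D ≡ Z (mod 10), carry-in 1) — take it ⇒ D=2.
Step 7. [col 3: B + D ≡ Z (mod 10)] column 3: given D=2, Z=9, carry-in 1, and digits 0,2,4,5,8,9 already taken and all letters distinct, B+D≡Z (mod 10) forces B=6. So B=6.
Step 8. [col 4: J + I ≡ B (mod 10)] column 4 reads J+I+carry(0)=B with J=5, B=6; with digits 0,2,4,5,6,8,9 already taken and all letters distinct, the only value for I is 1, so I=1.
Step 9. [col 5: J + T ≡ M (mod 10)] in column 5 we have J+T≡M with carry-in 0; given J=5, T=8 and digits 0,1,2,4,5,6,8,9 already taken and all letters distinct, that pins M to 3 ⇒ M=3.

Answer: B=6, D=2, I=1, J=5, M=3, Q=4, T=8, V=0, Z=9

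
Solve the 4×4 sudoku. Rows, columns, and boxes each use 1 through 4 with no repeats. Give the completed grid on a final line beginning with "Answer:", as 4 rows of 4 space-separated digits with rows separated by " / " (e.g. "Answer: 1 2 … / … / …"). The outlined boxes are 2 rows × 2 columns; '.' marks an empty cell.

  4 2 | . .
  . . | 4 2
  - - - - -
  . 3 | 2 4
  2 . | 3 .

Step 1. [r3c1∈{1}] nothing but 1 survives at r3c1. So r3c1=1.
Step 2. [r4c4∈{1}] nothing but 1 survives at r4c4, so r4c4=1.
Step 3. [r1c3∈{1}] nothing but 1 survives at r1c3 ⇒ r1c3=1.
Step 4. [r4c2∈{4}] r4c2's peers cover all but 4 ⇒ r4c2=4.
Step 5. [r2c2∈{1}] r2c2 has the single candidate 1 ⇒ r2c2=1.
Step 6. [r1c4∈{3}] r1c4 has the single candidate 3 ⇒ r1c4=3.
Step 7. [r2c1∈{3}] only 3 remains possible at r2c1 ⇒ r2c1=3.

Answer: 4 2 1 3 / 3 1 4 2 / 1 3 2 4 / 2 4 3 1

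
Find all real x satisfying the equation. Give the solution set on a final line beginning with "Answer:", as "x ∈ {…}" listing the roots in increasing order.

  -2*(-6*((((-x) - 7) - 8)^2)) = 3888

Step 1. [-2*(-6*((((-x) - 7) - 8)^2)) = 3888] leading coefficient -2: divide by -2. So div: -6*((((-x) - 7) - 8)^2) = -1944.
Step 2. [-6*((((-x) - 7) - 8)^2) = -1944] divide by the outer -6 ⇒ div: (((-x) - 7) - 8)^2 = 324.
Step 3. [(((-x) - 7) - 8)^2 = 324] 324 ≥ 0, LHS is (·)² — take ±√, so sqrt: ((-x) - 7) - 8 = 18 or -18.
Step 4. [((-x) - 7) - 8 = 18 or -18] peel the -8: add 8 from each side ⇒ sub: (-x) - 7 = 26 or -10.
Step 5. [(-x) - 7 = 26 or -10] -7 is outermost — add 7 both sides ⇒ sub: -x = 33 or -3.
Step 6. [-x = 33 or -3] flip signs both sides, so neg: x = -33 or 3.

Answer: x ∈ {-33, 3}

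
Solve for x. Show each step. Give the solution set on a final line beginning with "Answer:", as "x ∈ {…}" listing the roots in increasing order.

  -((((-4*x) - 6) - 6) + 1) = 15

Step 1. [-((((-4*x) - 6) - 6) + 1) = 15] flip signs both sides, so neg: (((-4*x) - 6) - 6) + 1 = -15.
Step 2. [(((-4*x) - 6) - 6) + 1 = -15] 1 comes off first (subtract 1) ⇒ sub: ((-4*x) - 6) - 6 = -16.
Step 3. [((-4*x) - 6) - 6 = -16] the outer -6 inverts by adding 6, so sub: (-4*x) - 6 = -10.
Step 4. [(-4*x) - 6 = -10] -6 is outermost — add 6 both sides ⇒ sub: -4*x = -4.
Step 5. [-4*x = -4] LHS = -4·(…); ÷-4 both sides, so div: x = 1.

Answer: x ∈ {1}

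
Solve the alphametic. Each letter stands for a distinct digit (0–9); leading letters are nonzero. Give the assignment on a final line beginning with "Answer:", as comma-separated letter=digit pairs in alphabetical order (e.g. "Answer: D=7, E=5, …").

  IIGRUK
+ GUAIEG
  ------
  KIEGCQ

Step 1. [col 1: K + G ≡ Q (mod 10)] several values work for Q in column 1 (K + G ≡ Q (mod 10), carry-in 0); try Q=3. So Q=3.
Step 2. [col 1: K + G ≡ Q (mod 10)] several values work for K in column 1 (K + G ≡ Q (mod 10), carry-in 0); try K=7. So K=7.
Step 3. [col 1: K + G ≡ Q (mod 10)] in column 1 we have K+G≡Q with carry-in 0; given K=7, Q=3 and digits 3,7 already taken and all letters distinct, that pins G to 6 ⇒ G=6.
Step 4. [col 2: U + E ≡ C (mod 10)] no forcing yet in column 2 (carry-in 1); E=8 is free and consistent — try it. So E=8.
Step 5. [col 2: U + E ≡ C (mod 10)] column 2 (U + E ≡ C (mod 10), carry-in 1) doesn't pin C yet; pick C=9 and continue, so C=9.
Step 6. [col 2: U + E ≡ C (mod 10)] column 2: given E=8, C=9, carry-in 1, and digits 3,6,7,8,9 already taken and all letters distinct, U+E≡C (mod 10) forces U=0. So U=0.
Step 7. [col 3: R + I ≡ G (mod 10)] column 3 (R + I ≡ G (mod 10), carry-in 0) doesn't pin I yet; pick I=1 and continue. So I=1.
Step 8. [col 3: R + I ≡ G (mod 10)] in column 3 we have R+I≡G with carry-in 0; given I=1, G=6 and digits 0,1,3,6,7,8,9 already taken and all letters distinct, that pins R to 5, so R=5.
Step 9. [col 4: G + A ≡ E (mod 10)] column 4: given G=6, E=8, carry-in 0, and digits 0,1,3,5,6,7,8,9 already taken and all letters distinct, G+A≡E (mod 10) forces A=2 ⇒ A=2.

Answer: A=2, C=9, E=8, G=6, I=1, K=7, Q=3, R=5, U=0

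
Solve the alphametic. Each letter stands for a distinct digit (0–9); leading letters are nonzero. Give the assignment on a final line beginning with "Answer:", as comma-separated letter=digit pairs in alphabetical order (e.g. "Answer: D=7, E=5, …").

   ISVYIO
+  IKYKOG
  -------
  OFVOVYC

Step 1. [col 1: O + G ≡ C (mod 10)] O=1 is one option consistent with column 1 (O + G ≡ C (mod 10), carry-in 0) — take it, so O=1.
Step 2. [col 1: O + G ≡ C (mod 10)] no forcing yet in column 1 (carry-in 0); C=0 is free and consistent — try it, so C=0.
Step 3. [col 1: O + G ≡ C (mod 10)] from column 1 (O=1, C=0, carry-in 0, digits 0,1 already taken and all letters distinct): G must equal 9. So G=9.
Step 4. [col 2: I + O ≡ Y (mod 10)] several values work for Y in column 2 (I + O ≡ Y (mod 10), carry-in 1); try Y=8. So Y=8.
Step 5. [col 2: I + O ≡ Y (mod 10)] column 2: given O=1, Y=8, carry-in 1, and digits 0,1,8,9 already taken and all letters distinct, I+O≡Y (mod 10) forces I=6 ⇒ I=6.
Step 6. [col 3: Y + K ≡ V (mod 10)] several values work for K in column 3 (Y + K ≡ V (mod 10), carry-in 0); try K=4, so K=4.
Step 7. [col 3: Y + K ≡ V (mod 10)] in column 3 we have Y+K≡V with carry-in 0; given Y=8, K=4 and digits 0,1,4,6,8,9 already taken and all letters distinct, that pins V to 2. So V=2.
Step 8. [col 5: S + K ≡ V (mod 10)] column 5 reads S+K+carry(1)=V with K=4, V=2; with digits 0,1,2,4,6,8,9 already taken and all letters distinct, the only value for S is 7. So S=7.
Step 9. [col 6: I + I ≡ F (mod 10)] column 6: given I=6, carry-in 1, and digits 0,1,2,4,6,7,8,9 already taken and all letters distinct, I+I≡F (mod 10) forces F=3. So F=3.

Answer: C=0, F=3, G=9, I=6, K=4, O=1, S=7, V=2, Y=8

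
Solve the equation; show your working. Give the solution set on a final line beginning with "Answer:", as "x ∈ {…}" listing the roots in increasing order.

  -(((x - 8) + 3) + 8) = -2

Step 1. [-(((x - 8) + 3) + 8) = -2] flip signs both sides. So neg: ((x - 8) + 3) + 8 = 2.
Step 2. [((x - 8) + 3) + 8 = 2] 8 comes off first (subtract 8). So sub: (x - 8) + 3 = -6.
Step 3. [(x - 8) + 3 = -6] +3 is outermost — subtract 3 both sides. So sub: x - 8 = -9.
Step 4. [x - 8 = -9] 8 comes off first (add 8), so sub: x = -1.

Answer: x ∈ {-1}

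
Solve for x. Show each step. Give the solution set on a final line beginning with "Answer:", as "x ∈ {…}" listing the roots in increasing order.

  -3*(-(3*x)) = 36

Step 1. [-3*(-(3*x)) = 36] -3 out front; divide by -3 ⇒ div: -(3*x) = -12.
Step 2. [-(3*x) = -12] leading − — multiply by −1 ⇒ neg: 3*x = 12.
Step 3. [3*x = 12] 3 out front; divide by 3 ⇒ div: x = 4.

Answer: x ∈ {4}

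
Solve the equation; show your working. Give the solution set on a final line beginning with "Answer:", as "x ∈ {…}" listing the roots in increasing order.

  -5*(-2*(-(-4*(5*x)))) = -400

Step 1. [-5*(-2*(-(-4*(5*x)))) = -400] leading coefficient -5: divide by -5, so div: -2*(-(-4*(5*x))) = 80.
Step 2. [-2*(-(-4*(5*x))) = 80] -2·(inner) — divide through by -2. So div: -(-4*(5*x)) = -40.
Step 3. [-(-4*(5*x)) = -40] flip signs both sides, so neg: -4*(5*x) = 40.
Step 4. [-4*(5*x) = 40] divide by the outer -4. So div: 5*x = -10.
Step 5. [5*x = -10] 5·(inner) — divide through by 5. So div: x = -2.

Answer: x ∈ {-2}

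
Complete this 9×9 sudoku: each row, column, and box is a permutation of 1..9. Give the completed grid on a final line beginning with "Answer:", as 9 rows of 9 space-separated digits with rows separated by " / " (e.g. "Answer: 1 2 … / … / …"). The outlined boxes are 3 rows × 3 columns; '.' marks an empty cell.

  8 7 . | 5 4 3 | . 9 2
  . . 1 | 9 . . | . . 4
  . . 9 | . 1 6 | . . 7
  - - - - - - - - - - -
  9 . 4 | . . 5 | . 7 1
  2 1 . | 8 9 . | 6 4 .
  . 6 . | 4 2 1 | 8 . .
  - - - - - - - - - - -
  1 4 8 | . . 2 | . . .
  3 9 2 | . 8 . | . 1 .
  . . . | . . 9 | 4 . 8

Step 1. [r2c8∈{3,5,6,8}] r2c8 is the only open cell in box 3 admitting 6 ⇒ r2c8=6.
Step 2. [r9c2∈{5}] r9c2's peers cover all but 5, so r9c2=5.
Step 3. [r7c5∈{3,5,6,7}] across col 5, 5 lands solely at r7c5 ⇒ r7c5=5.
Step 4. [r7c8∈{3}] r7c8 has the single candidate 3, so r7c8=3.
Step 5. [r6c8∈{5}] only 5 remains possible at r6c8. So r6c8=5.
Step 6. [r9c1∈{6,7}] 6 has one home in col 1: r9c1, so r9c1=6.
Step 7. [r9c3∈{7}] r9c3 has the single candidate 7, so r9c3=7.
Step 8. [r6c3∈{3}] nothing but 3 survives at r6c3, so r6c3=3.
Step 9. [r8c9∈{5,6}] across col 9, 5 lands solely at r8c9 ⇒ r8c9=5.
Step 10. [r8c4∈{6,7}] 6 has one home in row 8: r8c4 ⇒ r8c4=6.
Step 11. [r4c4∈{3}] r4c4 is down to just 3 ⇒ r4c4=3.
Step 12. [r2c2∈{2,3}] row 2 places 2 nowhere but r2c2. So r2c2=2.
Step 13. [r8c7∈{7}] r8c7 is down to just 7 ⇒ r8c7=7.
Step 14. [r2c7∈{3,5}] across row 2, 3 lands solely at r2c7 ⇒ r2c7=3.
Step 15. [r6c9∈{9}] r6c9 is down to just 9, so r6c9=9.
Step 16. [r3c7∈{5}] r3c7 is down to just 5 ⇒ r3c7=5.
Step 17. [r2c6∈{7,8}] 8 has one home in row 2: r2c6, so r2c6=8.
Step 18. [r1c3∈{6}] r1c3 is down to just 6, so r1c3=6.
Step 19. [r7c4∈{7}] nothing but 7 survives at r7c4 ⇒ r7c4=7.
Step 20. [r1c7∈{1}] r1c7 is down to just 1, so r1c7=1.
Step 21. [r9c4∈{1}] r9c4 has the single candidate 1 ⇒ r9c4=1.
Step 22. [r3c8∈{8}] r3c8's peers cover all but 8 ⇒ r3c8=8.
Step 23. [r7c9∈{6}] nothing but 6 survives at r7c9. So r7c9=6.
Step 24. [r4c5∈{6}] only 6 remains possible at r4c5. So r4c5=6.
Step 25. [r4c7∈{2}] r4c7 is down to just 2, so r4c7=2.
Step 26. [r7c7∈{9}] only 9 remains possible at r7c7, so r7c7=9.
Step 27. [r6c1∈{7}] nothing but 7 survives at r6c1 ⇒ r6c1=7.
Step 28. [r8c6∈{4}] nothing but 4 survives at r8c6, so r8c6=4.
Step 29. [r4c2∈{8}] r4c2 is down to just 8 ⇒ r4c2=8.
Step 30. [r9c5∈{3}] r9c5 is down to just 3. So r9c5=3.
Step 31. [r2c1∈{5}] r2c1 has the single candidate 5 ⇒ r2c1=5.
Step 32. [r9c8∈{2}] nothing but 2 survives at r9c8, so r9c8=2.
Step 33. [r2c5∈{7}] nothing but 7 survives at r2c5 ⇒ r2c5=7.
Step 34. [r5c6∈{7}] r5c6 is down to just 7. So r5c6=7.
Step 35. [r3c1∈{4}] r3c1 is down to just 4 ⇒ r3c1=4.
Step 36. [r3c4∈{2}] r3c4 is down to just 2. So r3c4=2.
Step 37. [r5c9∈{3}] r5c9's peers cover all but 3. So r5c9=3.
Step 38. [r3c2∈{3}] r3c2 has the single candidate 3. So r3c2=3.
Step 39. [r5c3∈{5}] r5c3's peers cover all but 5, so r5c3=5.

Answer: 8 7 6 5 4 3 1 9 2 / 5 2 1 9 7 8 3 6 4 / 4 3 9 2 1 6 5 8 7 / 9 8 4 3 6 5 2 7 1 / 2 1 5 8 9 7 6 4 3 / 7 6 3 4 2 1 8 5 9 / 1 4 8 7 5 2 9 3 6 / 3 9 2 6 8 4 7 1 5 / 6 5 7 1 3 9 4 2 8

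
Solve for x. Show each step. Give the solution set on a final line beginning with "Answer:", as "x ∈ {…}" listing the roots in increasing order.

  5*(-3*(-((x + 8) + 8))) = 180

Step 1. [5*(-3*(-((x + 8) + 8))) = 180] 5 out front; divide by 5 ⇒ div: -3*(-((x + 8) + 8)) = 36.
Step 2. [-3*(-((x + 8) + 8)) = 36] LHS = -3·(…); ÷-3 both sides. So div: -((x + 8) + 8) = -12.
Step 3. [-((x + 8) + 8) = -12] flip signs both sides ⇒ neg: (x + 8) + 8 = 12.
Step 4. [(x + 8) + 8 = 12] peel the +8: subtract 8 from each side, so sub: x + 8 = 4.
Step 5. [x + 8 = 4] subtract 8: x sits inside (… + 8) ⇒ sub: x = -4.

Answer: x ∈ {-4}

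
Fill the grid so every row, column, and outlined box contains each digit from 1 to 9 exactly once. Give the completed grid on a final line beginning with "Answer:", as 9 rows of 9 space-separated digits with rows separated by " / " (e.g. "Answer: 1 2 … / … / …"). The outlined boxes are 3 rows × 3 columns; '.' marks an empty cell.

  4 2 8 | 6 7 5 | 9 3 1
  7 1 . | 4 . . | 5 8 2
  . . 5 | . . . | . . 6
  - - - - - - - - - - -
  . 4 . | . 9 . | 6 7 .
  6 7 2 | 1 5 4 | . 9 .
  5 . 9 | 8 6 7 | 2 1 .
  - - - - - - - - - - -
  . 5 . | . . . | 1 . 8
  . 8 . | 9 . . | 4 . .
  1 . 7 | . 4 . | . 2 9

Step 1. [r2c5∈{3}] r2c5 is down to just 3 ⇒ r2c5=3.
Step 2. [r7c5∈{2}] r7c5's peers cover all but 2, so r7c5=2.
Step 3. [r9c7∈{3}] only 3 remains possible at r9c7, so r9c7=3.
Step 4. [r6c2∈{3}] r6c2 is down to just 3. So r6c2=3.
Step 5. [r7c8∈{6}] r7c8's peers cover all but 6 ⇒ r7c8=6.
Step 6. [r7c6∈{3}] r7c6 is down to just 3, so r7c6=3.
Step 7. [r3c4∈{2}] r3c4 has the single candidate 2. So r3c4=2.
Step 8. [r9c6∈{6,8}] row 9 places 8 nowhere but r9c6 ⇒ r9c6=8.
Step 9. [r3c2∈{9}] r3c2 is down to just 9 ⇒ r3c2=9.
Step 10. [r8c6∈{1,6}] col 6 places 6 nowhere but r8c6. So r8c6=6.
Step 11. [r4c9∈{3,5}] r4c9 is the only open cell in row 4 admitting 5 ⇒ r4c9=5.
Step 12. [r3c5∈{1,8}] 8 has one home in row 3: r3c5. So r3c5=8.
Step 13. [r3c1∈{3}] r3c1 is down to just 3. So r3c1=3.
Step 14. [r3c6∈{1}] only 1 remains possible at r3c6 ⇒ r3c6=1.
Step 15. [r7c1∈{9}] nothing but 9 survives at r7c1, so r7c1=9.
Step 16. [r8c5∈{1}] only 1 remains possible at r8c5. So r8c5=1.
Step 17. [r4c6∈{2}] r4c6 has the single candidate 2. So r4c6=2.
Step 18. [r2c6∈{9}] r2c6 is down to just 9. So r2c6=9.
Step 19. [r7c3∈{4}] r7c3 has the single candidate 4. So r7c3=4.
Step 20. [r7c4∈{7}] r7c4 is down to just 7 ⇒ r7c4=7.
Step 21. [r4c3∈{1}] nothing but 1 survives at r4c3, so r4c3=1.
Step 22. [r9c2∈{6}] nothing but 6 survives at r9c2. So r9c2=6.
Step 23. [r8c9∈{7}] nothing but 7 survives at r8c9, so r8c9=7.
Step 24. [r3c8∈{4}] r3c8 is down to just 4, so r3c8=4.
Step 25. [r8c1∈{2}] r8c1's peers cover all but 2 ⇒ r8c1=2.
Step 26. [r5c9∈{3}] nothing but 3 survives at r5c9. So r5c9=3.
Step 27. [r3c7∈{7}] r3c7 has the single candidate 7. So r3c7=7.
Step 28. [r6c9∈{4}] r6c9's peers cover all but 4 ⇒ r6c9=4.
Step 29. [r5c7∈{8}] r5c7 is down to just 8, so r5c7=8.
Step 30. [r4c4∈{3}] only 3 remains possible at r4c4, so r4c4=3.
Step 31. [r8c8∈{5}] r8c8 is down to just 5 ⇒ r8c8=5.
Step 32. [r2c3∈{6}] r2c3 is down to just 6 ⇒ r2c3=6.
Step 33. [r4c1∈{8}] r4c1 is down to just 8, so r4c1=8.
Step 34. [r8c3∈{3}] nothing but 3 survives at r8c3. So r8c3=3.
Step 35. [r9c4∈{5}] r9c4's peers cover all but 5 ⇒ r9c4=5.

Answer: 4 2 8 6 7 5 9 3 1 / 7 1 6 4 3 9 5 8 2 / 3 9 5 2 8 1 7 4 6 / 8 4 1 3 9 2 6 7 5 / 6 7 2 1 5 4 8 9 3 / 5 3 9 8 6 7 2 1 4 / 9 5 4 7 2 3 1 6 8 / 2 8 3 9 1 6 4 5 7 / 1 6 7 5 4 8 3 2 9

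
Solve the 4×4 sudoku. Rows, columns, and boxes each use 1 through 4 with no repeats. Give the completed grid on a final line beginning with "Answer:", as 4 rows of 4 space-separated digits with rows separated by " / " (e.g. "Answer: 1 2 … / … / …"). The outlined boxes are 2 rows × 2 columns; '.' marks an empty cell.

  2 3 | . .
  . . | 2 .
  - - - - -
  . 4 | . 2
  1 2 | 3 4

Step 1. [r1c4∈{1}] nothing but 1 survives at r1c4 ⇒ r1c4=1.
Step 2. [r2c2∈{1}] r2c2 is down to just 1 ⇒ r2c2=1.
Step 3. [r2c4∈{3}] r2c4's peers cover all but 3, so r2c4=3.
Step 4. [r1c3∈{4}] only 4 remains possible at r1c3, so r1c3=4.
Step 5. [r2c1∈{4}] only 4 remains possible at r2c1 ⇒ r2c1=4.
Step 6. [r3c3∈{1}] nothing but 1 survives at r3c3, so r3c3=1.
Step 7. [r3c1∈{3}] only 3 remains possible at r3c1. So r3c1=3.

Answer: 2 3 4 1 / 4 1 2 3 / 3 4 1 2 / 1 2 3 4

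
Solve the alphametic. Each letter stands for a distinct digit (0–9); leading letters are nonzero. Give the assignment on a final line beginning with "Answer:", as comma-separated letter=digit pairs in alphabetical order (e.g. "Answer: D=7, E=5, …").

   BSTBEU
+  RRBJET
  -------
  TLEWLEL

Step 1. [col 1: U + T ≡ L (mod 10)] no forcing yet in column 1 (carry-in 0); L=4 is free and consistent — try it ⇒ L=4.
Step 2. [col 1: U + T ≡ L (mod 10)] several values work for U in column 1 (U + T ≡ L (mod 10), carry-in 0); try U=3, so U=3.
Step 3. [col 1: U + T ≡ L (mod 10)] column 1: given U=3, L=4, carry-in 0, and digits 3,4 already taken and all letters distinct, U+T≡L (mod 10) forces T=1, so T=1.
Step 4. [col 2: E + E ≡ E (mod 10)] from column 2 (nothing yet, carry-in 0, digits 1,3,4 already taken and all letters distinct): E must equal 0. So E=0.
Step 5. [col 3: B + J ≡ L (mod 10)] no forcing yet in column 3 (carry-in 0); B=5 is free and consistent — try it, so B=5.
Step 6. [col 3: B + J ≡ L (mod 10)] column 3 reads B+J+carry(0)=L with B=5, L=4; with digits 0,1,3,4,5 already taken and all letters distinct, the only value for J is 9. So J=9.
Step 7. [col 4: T + B ≡ W (mod 10)] in column 4 we have T+B≡W with carry-in 1; given T=1, B=5 and digits 0,1,3,4,5,9 already taken and all letters distinct, that pins W to 7, so W=7.
Step 8. [col 5: S + R ≡ E (mod 10)] column 5 (S + R ≡ E (mod 10), carry-in 0) doesn't pin R yet; pick R=8 and continue, so R=8.
Step 9. [col 5: S + R ≡ E (mod 10)] in column 5 we have S+R≡E with carry-in 0; given R=8, E=0 and digits 0,1,3,4,5,7,8,9 already taken and all letters distinct, that pins S to 2 ⇒ S=2.

Answer: B=5, E=0, J=9, L=4, R=8, S=2, T=1, U=3, W=7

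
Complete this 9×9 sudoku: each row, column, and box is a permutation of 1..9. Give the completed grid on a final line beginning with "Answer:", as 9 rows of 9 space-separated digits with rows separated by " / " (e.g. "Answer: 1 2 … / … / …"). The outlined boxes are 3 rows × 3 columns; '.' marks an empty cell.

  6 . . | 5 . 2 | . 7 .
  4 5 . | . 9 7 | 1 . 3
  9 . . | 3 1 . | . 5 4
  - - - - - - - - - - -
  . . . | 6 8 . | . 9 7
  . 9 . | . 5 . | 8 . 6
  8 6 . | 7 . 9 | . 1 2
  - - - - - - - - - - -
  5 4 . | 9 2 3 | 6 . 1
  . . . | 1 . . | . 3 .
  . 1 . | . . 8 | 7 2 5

Step 1. [r2c3∈{2,8}] across row 2, 2 lands solely at r2c3, so r2c3=2.
Step 2. [r7c3∈{7,8}] 7 has one home in row 7: r7c3, so r7c3=7.
Step 3. [r8c7∈{4,9}] box 9 places 4 nowhere but r8c7, so r8c7=4.
Step 4. [r3c3∈{8}] only 8 remains possible at r3c3 ⇒ r3c3=8.
Step 5. [r6c5∈{3,4}] col 5 places 3 nowhere but r6c5. So r6c5=3.
Step 6. [r4c7∈{3,5}] 3 has one home in col 7: r4c7. So r4c7=3.
Step 7. [r1c9∈{8,9}] across row 1, 8 lands solely at r1c9, so r1c9=8.
Step 8. [r9c3∈{3,6,9}] row 9 places 9 nowhere but r9c3. So r9c3=9.
Step 9. [r9c5∈{4,6}] 6 has one home in row 9: r9c5. So r9c5=6.
Step 10. [r8c1∈{2}] only 2 remains possible at r8c1, so r8c1=2.
Step 11. [r4c1∈{1}] nothing but 1 survives at r4c1. So r4c1=1.
Step 12. [r4c6∈{4}] r4c6 is down to just 4. So r4c6=4.
Step 13. [r6c3∈{4,5}] in row 6, 4 fits only at r6c3. So r6c3=4.
Step 14. [r5c3∈{3}] only 3 remains possible at r5c3. So r5c3=3.
Step 15. [r4c2∈{2}] nothing but 2 survives at r4c2. So r4c2=2.
Step 16. [r5c6∈{1}] r5c6's peers cover all but 1 ⇒ r5c6=1.
Step 17. [r3c7∈{2}] r3c7's peers cover all but 2 ⇒ r3c7=2.
Step 18. [r1c3∈{1}] nothing but 1 survives at r1c3, so r1c3=1.
Step 19. [r4c3∈{5}] r4c3's peers cover all but 5. So r4c3=5.
Step 20. [r2c8∈{6}] r2c8 has the single candidate 6, so r2c8=6.
Step 21. [r6c7∈{5}] r6c7 has the single candidate 5, so r6c7=5.
Step 22. [r2c4∈{8}] r2c4 has the single candidate 8. So r2c4=8.
Step 23. [r1c5∈{4}] r1c5's peers cover all but 4 ⇒ r1c5=4.
Step 24. [r8c5∈{7}] r8c5's peers cover all but 7 ⇒ r8c5=7.
Step 25. [r3c2∈{7}] r3c2 has the single candidate 7. So r3c2=7.
Step 26. [r5c1∈{7}] r5c1's peers cover all but 7, so r5c1=7.
Step 27. [r5c4∈{2}] r5c4 is down to just 2. So r5c4=2.
Step 28. [r9c1∈{3}] nothing but 3 survives at r9c1. So r9c1=3.
Step 29. [r8c2∈{8}] r8c2's peers cover all but 8. So r8c2=8.
Step 30. [r5c8∈{4}] r5c8 is down to just 4. So r5c8=4.
Step 31. [r8c6∈{5}] r8c6's peers cover all but 5. So r8c6=5.
Step 32. [r1c2∈{3}] only 3 remains possible at r1c2. So r1c2=3.
Step 33. [r8c3∈{6}] r8c3 has the single candidate 6. So r8c3=6.
Step 34. [r9c4∈{4}] r9c4 has the single candidate 4 ⇒ r9c4=4.
Step 35. [r1c7∈{9}] nothing but 9 survives at r1c7 ⇒ r1c7=9.
Step 36. [r3c6∈{6}] r3c6's peers cover all but 6 ⇒ r3c6=6.
Step 37. [r8c9∈{9}] nothing but 9 survives at r8c9, so r8c9=9.
Step 38. [r7c8∈{8}] r7c8's peers cover all but 8 ⇒ r7c8=8.

Answer: 6 3 1 5 4 2 9 7 8 / 4 5 2 8 9 7 1 6 3 / 9 7 8 3 1 6 2 5 4 / 1 2 5 6 8 4 3 9 7 / 7 9 3 2 5 1 8 4 6 / 8 6 4 7 3 9 5 1 2 / 5 4 7 9 2 3 6 8 1 / 2 8 6 1 7 5 4 3 9 / 3 1 9 4 6 8 7 2 5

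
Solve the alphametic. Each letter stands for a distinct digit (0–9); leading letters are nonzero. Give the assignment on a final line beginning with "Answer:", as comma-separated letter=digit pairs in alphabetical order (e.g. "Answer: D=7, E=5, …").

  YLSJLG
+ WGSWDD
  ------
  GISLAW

Step 1. [col 1: G + D ≡ W (mod 10)] several values work for G in column 1 (G + D ≡ W (mod 10), carry-in 0); try G=3. So G=3.
Step 2. [col 1: G + D ≡ W (mod 10)] D=8 is one option consistent with column 1 (G + D ≡ W (mod 10), carry-in 0) — take it ⇒ D=8.
Step 3. [col 1: G + D ≡ W (mod 10)] in column 1 we have G+D≡W with carry-in 0; given G=3, D=8 and digits 3,8 already taken and all letters distinct, that pins W to 1. So W=1.
Step 4. [col 2: L + D ≡ A (mod 10)] column 2 (L + D ≡ A (mod 10), carry-in 1) doesn't pin A yet; pick A=5 and continue, so A=5.
Step 5. [col 2: L + D ≡ A (mod 10)] column 2 reads L+D+carry(1)=A with D=8, A=5; with digits 1,3,5,8 already taken and all letters distinct, the only value for L is 6, so L=6.
Step 6. [col 3: J + W ≡ L (mod 10)] in column 3 we have J+W≡L with carry-in 1; given W=1, L=6 and digits 1,3,5,6,8 already taken and all letters distinct, that pins J to 4 ⇒ J=4.
Step 7. [col 4: S + S ≡ S (mod 10)] in column 4 we have S+S≡S with carry-in 0; given nothing yet and digits 1,3,4,5,6,8 already taken and all letters distinct, that pins S to 0, so S=0.
Step 8. [col 5: L + G ≡ I (mod 10)] from column 5 (L=6, G=3, carry-in 0, digits 0,1,3,4,5,6,8 already taken and all letters distinct): I must equal 9 ⇒ I=9.
Step 9. [col 6: Y + W ≡ G (mod 10)] column 6: given W=1, G=3, carry-in 0, and digits 0,1,3,4,5,6,8,9 already taken and all letters distinct, Y+W≡G (mod 10) forces Y=2. So Y=2.

Answer: A=5, D=8, G=3, I=9, J=4, L=6, S=0, W=1, Y=2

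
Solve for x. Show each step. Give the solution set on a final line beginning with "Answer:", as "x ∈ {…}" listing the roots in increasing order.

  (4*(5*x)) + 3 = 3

Step 1. [(4*(5*x)) + 3 = 3] 3 comes off first (subtract 3), so sub: 4*(5*x) = 0.
Step 2. [4*(5*x) = 0] 4 out front; divide by 4 ⇒ div: 5*x = 0.
Step 3. [5*x = 0] 5·(inner) — divide through by 5. So div: x = 0.

Answer: x ∈ {0}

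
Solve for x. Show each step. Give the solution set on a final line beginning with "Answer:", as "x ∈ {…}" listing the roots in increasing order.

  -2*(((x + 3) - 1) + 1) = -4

Step 1. [-2*(((x + 3) - 1) + 1) = -4] leading coefficient -2: divide by -2, so div: ((x + 3) - 1) + 1 = 2.
Step 2. [((x + 3) - 1) + 1 = 2] +1 is outermost — subtract 1 both sides. So sub: (x + 3) - 1 = 1.
Step 3. [(x + 3) - 1 = 1] peel the -1: add 1 from each side, so sub: x + 3 = 2.
Step 4. [x + 3 = 2] 3 comes off first (subtract 3), so sub: x = -1.

Answer: x ∈ {-1}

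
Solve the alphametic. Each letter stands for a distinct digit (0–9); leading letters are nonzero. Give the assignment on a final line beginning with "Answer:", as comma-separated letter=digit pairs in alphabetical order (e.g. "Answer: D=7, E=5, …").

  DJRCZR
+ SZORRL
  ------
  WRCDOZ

Step 1. [col 1: R + L ≡ Z (mod 10)] several values work for L in column 1 (R + L ≡ Z (mod 10), carry-in 0); try L=9. So L=9.
Step 2. [col 1: R + L ≡ Z (mod 10)] Z=3 is one option consistent with column 1 (R + L ≡ Z (mod 10), carry-in 0) — take it ⇒ Z=3.
Step 3. [col 1: R + L ≡ Z (mod 10)] in column 1 we have R+L≡Z with carry-in 0; given L=9, Z=3 and digits 3,9 already taken and all letters distinct, that pins R to 4, so R=4.
Step 4. [col 2: Z + R ≡ O (mod 10)] column 2 reads Z+R+carry(1)=O with Z=3, R=4; with digits 3,4,9 already taken and all letters distinct, the only value for O is 8, so O=8.
Step 5. [col 3: C + R ≡ D (mod 10)] column 3 (C + R ≡ D (mod 10), carry-in 0) doesn't pin D yet; pick D=6 and continue. So D=6.
Step 6. [col 3: C + R ≡ D (mod 10)] in column 3 we have C+R≡D with carry-in 0; given R=4, D=6 and digits 3,4,6,8,9 already taken and all letters distinct, that pins C to 2 ⇒ C=2.
Step 7. [col 5: J + Z ≡ R (mod 10)] column 5: given Z=3, R=4, carry-in 1, and digits 2,3,4,6,8,9 already taken and all letters distinct, J+Z≡R (mod 10) forces J=0 ⇒ J=0.
Step 8. [col 6: D + S ≡ W (mod 10)] no forcing yet in column 6 (carry-in 0); W=7 is free and consistent — try it. So W=7.
Step 9. [col 6: D + S ≡ W (mod 10)] column 6: given D=6, W=7, carry-in 0, and digits 0,2,3,4,6,7,8,9 already taken and all letters distinct, D+S≡W (mod 10) forces S=1. So S=1.

Answer: C=2, D=6, J=0, L=9, O=8, R=4, S=1, W=7, Z=3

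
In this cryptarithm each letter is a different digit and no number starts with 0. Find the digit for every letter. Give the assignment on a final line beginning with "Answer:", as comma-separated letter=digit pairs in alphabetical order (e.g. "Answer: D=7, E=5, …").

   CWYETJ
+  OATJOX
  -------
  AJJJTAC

Step 1. [col 1: J + X ≡ C (mod 10)] C=9 is one option consistent with column 1 (J + X ≡ C (mod 10), carry-in 0) — take it ⇒ C=9.
Step 2. [A] the sum has 7 digits but both addends have 6; that extra leading digit A is the final carry, namely 1. So A=1.
Step 3. [col 1: J + X ≡ C (mod 10)] no forcing yet in column 1 (carry-in 0); X=7 is free and consistent — try it ⇒ X=7.
Step 4. [col 1: J + X ≡ C (mod 10)] column 1 reads J+X+carry(0)=C with X=7, C=9; with digits 1,7,9 already taken and all letters distinct, the only value for J is 2, so J=2.
Step 5. [col 2: T + O ≡ A (mod 10)] several values work for O in column 2 (T + O ≡ A (mod 10), carry-in 0); try O=3. So O=3.
Step 6. [col 2: T + O ≡ A (mod 10)] column 2 reads T+O+carry(0)=A with O=3, A=1; with digits 1,2,3,7,9 already taken and all letters distinct, the only value for T is 8 ⇒ T=8.
Step 7. [col 3: E + J ≡ T (mod 10)] from column 3 (J=2, T=8, carry-in 1, digits 1,2,3,7,8,9 already taken and all letters distinct): E must equal 5. So E=5.
Step 8. [col 4: Y + T ≡ J (mod 10)] column 4: given T=8, J=2, carry-in 0, and digits 1,2,3,5,7,8,9 already taken and all letters distinct, Y+T≡J (mod 10) forces Y=4, so Y=4.
Step 9. [col 5: W + A ≡ J (mod 10)] column 5 reads W+A+carry(1)=J with A=1, J=2; with digits 1,2,3,4,5,7,8,9 already taken and all letters distinct, the only value for W is 0. So W=0.

Answer: A=1, C=9, E=5, J=2, O=3, T=8, W=0, X=7, Y=4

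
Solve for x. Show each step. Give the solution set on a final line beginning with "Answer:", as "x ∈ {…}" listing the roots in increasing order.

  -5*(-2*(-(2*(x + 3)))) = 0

Step 1. [-5*(-2*(-(2*(x + 3)))) = 0] -5 out front; divide by -5, so div: -2*(-(2*(x + 3))) = 0.
Step 2. [-2*(-(2*(x + 3))) = 0] -2·(inner) — divide through by -2, so div: -(2*(x + 3)) = 0.
Step 3. [-(2*(x + 3)) = 0] leading − — multiply by −1, so neg: 2*(x + 3) = 0.
Step 4. [2*(x + 3) = 0] LHS = 2·(…); ÷2 both sides, so div: x + 3 = 0.
Step 5. [x + 3 = 0] subtract 3: x sits inside (… + 3) ⇒ sub: x = -3.

Answer: x ∈ {-3}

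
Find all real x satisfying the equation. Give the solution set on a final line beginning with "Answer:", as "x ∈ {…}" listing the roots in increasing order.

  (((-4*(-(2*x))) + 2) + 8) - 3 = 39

Step 1. [(((-4*(-(2*x))) + 2) + 8) - 3 = 39] 3 comes off first (add 3). So sub: ((-4*(-(2*x))) + 2) + 8 = 42.
Step 2. [((-4*(-(2*x))) + 2) + 8 = 42] 8 comes off first (subtract 8) ⇒ sub: (-4*(-(2*x))) + 2 = 34.
Step 3. [(-4*(-(2*x))) + 2 = 34] 2 comes off first (subtract 2). So sub: -4*(-(2*x)) = 32.
Step 4. [-4*(-(2*x)) = 32] LHS = -4·(…); ÷-4 both sides, so div: -(2*x) = -8.
Step 5. [-(2*x) = -8] LHS negated; negate both sides ⇒ neg: 2*x = 8.
Step 6. [2*x = 8] LHS = 2·(…); ÷2 both sides. So div: x = 4.

Answer: x ∈ {4}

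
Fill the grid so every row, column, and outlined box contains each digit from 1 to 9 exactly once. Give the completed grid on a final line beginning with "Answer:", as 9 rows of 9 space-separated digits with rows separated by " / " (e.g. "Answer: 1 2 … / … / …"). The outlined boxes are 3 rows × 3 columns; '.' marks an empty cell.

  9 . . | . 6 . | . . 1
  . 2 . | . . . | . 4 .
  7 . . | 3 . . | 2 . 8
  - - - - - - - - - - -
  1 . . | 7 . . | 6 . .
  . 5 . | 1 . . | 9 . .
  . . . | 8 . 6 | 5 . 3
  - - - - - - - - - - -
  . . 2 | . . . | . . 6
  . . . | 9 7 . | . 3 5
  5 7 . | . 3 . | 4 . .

Step 1. [r2c4∈{5}] r2c4 is down to just 5 ⇒ r2c4=5.
Step 2. [r8c6∈{1,2,4,8}] row 8 places 2 nowhere but r8c6. So r8c6=2.
Step 3. [r7c4∈{4}] only 4 remains possible at r7c4 ⇒ r7c4=4.
Step 4. [r6c8∈{1,2,7}] 1 has one home in row 6: r6c8, so r6c8=1.
Step 5. [r3c8∈{5,6,9}] in col 8, 6 fits only at r3c8, so r3c8=6.
Step 6. [r8c2∈{1,4,6,8}] in col 2, 6 fits only at r8c2, so r8c2=6.
Step 7. [r2c9∈{7,9}] r2c9 is the only open cell in box 3 admitting 9 ⇒ r2c9=9.
Step 8. [r5c9∈{2,4,7}] across col 9, 7 lands solely at r5c9 ⇒ r5c9=7.
Step 9. [r4c9∈{2,4}] 4 has one home in col 9: r4c9. So r4c9=4.
Step 10. [r3c3∈{1,4,5}] in row 3, 5 fits only at r3c3 ⇒ r3c3=5.
Step 11. [r6c3∈{4,7,9}] row 6 places 7 nowhere but r6c3. So r6c3=7.
Step 12. [r9c8∈{2,8,9}] col 8 has a naked pair {2,8} at r4c8 and r5c8. So r9c8≠2.
Step 13. [r9c8∈{8,9}] r4c8 and r5c8 in col 8 both hold exactly {2,8}; those values are spoken for, so r9c8≠8.
Step 14. [r9c8∈{9}] nothing but 9 survives at r9c8, so r9c8=9.
Step 15. [r4c3∈{3,8,9}] 9 has one home in col 3: r4c3. So r4c3=9.
Step 16. [r6c2∈{4}] r6c2's peers cover all but 4. So r6c2=4.
Step 17. [r1c3∈{3,4,8}] across box 1, 4 lands solely at r1c3, so r1c3=4.
Step 18. [r3c2∈{1}] r3c2's peers cover all but 1 ⇒ r3c2=1.
Step 19. [r6c5∈{2,9}] 9 has one home in row 6: r6c5 ⇒ r6c5=9.
Step 20. [r3c5∈{4}] nothing but 4 survives at r3c5. So r3c5=4.
Step 21. [r5c5∈{2}] only 2 remains possible at r5c5 ⇒ r5c5=2.
Step 22. [r5c8∈{8}] r5c8 has the single candidate 8. So r5c8=8.
Step 23. [r4c2∈{3,8}] r4c2 is the only open cell in row 4 admitting 8. So r4c2=8.
Step 24. [r1c6∈{7,8}] 8 has one home in row 1: r1c6. So r1c6=8.
Step 25. [r9c3∈{1,8}] across row 9, 8 lands solely at r9c3, so r9c3=8.
Step 26. [r1c2∈{3}] nothing but 3 survives at r1c2 ⇒ r1c2=3.
Step 27. [r5c3∈{3,6}] in col 3, 3 fits only at r5c3 ⇒ r5c3=3.
Step 28. [r9c6∈{1}] r9c6 is down to just 1, so r9c6=1.
Step 29. [r1c7∈{7}] nothing but 7 survives at r1c7, so r1c7=7.
Step 30. [r4c5∈{5}] only 5 remains possible at r4c5 ⇒ r4c5=5.
Step 31. [r7c7∈{1,8}] r7c7 is the only open cell in row 7 admitting 1 ⇒ r7c7=1.
Step 32. [r5c1∈{6}] only 6 remains possible at r5c1 ⇒ r5c1=6.
Step 33. [r7c1∈{3}] only 3 remains possible at r7c1. So r7c1=3.
Step 34. [r1c4∈{2}] only 2 remains possible at r1c4 ⇒ r1c4=2.
Step 35. [r4c6∈{3}] r4c6 is down to just 3 ⇒ r4c6=3.
Step 36. [r3c6∈{9}] only 9 remains possible at r3c6, so r3c6=9.
Step 37. [r2c5∈{1}] r2c5 is down to just 1. So r2c5=1.
Step 38. [r8c1∈{4}] r8c1 is down to just 4. So r8c1=4.
Step 39. [r1c8∈{5}] r1c8 is down to just 5 ⇒ r1c8=5.
Step 40. [r8c3∈{1}] r8c3's peers cover all but 1 ⇒ r8c3=1.
Step 41. [r2c1∈{8}] r2c1 is down to just 8, so r2c1=8.
Step 42. [r2c7∈{3}] r2c7's peers cover all but 3 ⇒ r2c7=3.
Step 43. [r7c5∈{8}] r7c5 is down to just 8. So r7c5=8.
Step 44. [r6c1∈{2}] r6c1 has the single candidate 2, so r6c1=2.
Step 45. [r5c6∈{4}] r5c6 is down to just 4 ⇒ r5c6=4.
Step 46. [r8c7∈{8}] only 8 remains possible at r8c7. So r8c7=8.
Step 47. [r9c4∈{6}] r9c4 is down to just 6 ⇒ r9c4=6.
Step 48. [r4c8∈{2}] r4c8 has the single candidate 2 ⇒ r4c8=2.
Step 49. [r7c8∈{7}] r7c8 is down to just 7 ⇒ r7c8=7.
Step 50. [r9c9∈{2}] r9c9 is down to just 2 ⇒ r9c9=2.
Step 51. [r2c6∈{7}] r2c6 is down to just 7. So r2c6=7.
Step 52. [r2c3∈{6}] only 6 remains possible at r2c3 ⇒ r2c3=6.
Step 53. [r7c6∈{5}] r7c6 is down to just 5 ⇒ r7c6=5.
Step 54. [r7c2∈{9}] only 9 remains possible at r7c2, so r7c2=9.

Answer: 9 3 4 2 6 8 7 5 1 / 8 2 6 5 1 7 3 4 9 / 7 1 5 3 4 9 2 6 8 / 1 8 9 7 5 3 6 2 4 / 6 5 3 1 2 4 9 8 7 / 2 4 7 8 9 6 5 1 3 / 3 9 2 4 8 5 1 7 6 / 4 6 1 9 7 2 8 3 5 / 5 7 8 6 3 1 4 9 2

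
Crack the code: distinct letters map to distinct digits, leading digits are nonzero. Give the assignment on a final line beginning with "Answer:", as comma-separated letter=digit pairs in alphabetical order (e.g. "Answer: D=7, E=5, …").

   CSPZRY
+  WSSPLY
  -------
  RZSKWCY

Step 1. [R] R is the leading digit of a 7-digit sum of two 6-digit numbers; the final carry is exactly 1, so R=1.
Step 2. [col 1: Y + Y ≡ Y (mod 10)] column 1: given nothing yet, carry-in 0, and digits 1 already taken and all letters distinct, Y+Y≡Y (mod 10) forces Y=0 ⇒ Y=0.
Step 3. [col 2: R + L ≡ C (mod 10)] several values work for L in column 2 (R + L ≡ C (mod 10), carry-in 0); try L=5 ⇒ L=5.
Step 4. [col 2: R + L ≡ C (mod 10)] column 2: given R=1, L=5, carry-in 0, and digits 0,1,5 already taken and all letters distinct, R+L≡C (mod 10) forces C=6, so C=6.
Step 5. [col 3: Z + P ≡ W (mod 10)] W=7 is one option consistent with column 3 (Z + P ≡ W (mod 10), carry-in 0) — take it. So W=7.
Step 6. [col 3: Z + P ≡ W (mod 10)] P=3 is one option consistent with column 3 (Z + P ≡ W (mod 10), carry-in 0) — take it, so P=3.
Step 7. [col 3: Z + P ≡ W (mod 10)] in column 3 we have Z+P≡W with carry-in 0; given P=3, W=7 and digits 0,1,3,5,6,7 already taken and all letters distinct, that pins Z to 4, so Z=4.
Step 8. [col 4: P + S ≡ K (mod 10)] from column 4 (P=3, carry-in 0, digits 0,1,3,4,5,6,7 already taken and all letters distinct): S must equal 9. So S=9.
Step 9. [col 4: P + S ≡ K (mod 10)] from column 4 (P=3, S=9, carry-in 0, digits 0,1,3,4,5,6,7,9 already taken and all letters distinct): K must equal 2, so K=2.

Answer: C=6, K=2, L=5, P=3, R=1, S=9, W=7, Y=0, Z=4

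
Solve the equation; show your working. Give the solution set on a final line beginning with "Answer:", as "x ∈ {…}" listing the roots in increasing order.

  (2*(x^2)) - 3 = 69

Step 1. [(2*(x^2)) - 3 = 69] the outer -3 inverts by adding 3, so sub: 2*(x^2) = 72.
Step 2. [2*(x^2) = 72] 2·(inner) — divide through by 2. So div: x^2 = 36.
Step 3. [x^2 = 36] 36 ≥ 0, LHS is (·)² — take ±√ ⇒ sqrt: x = 6 or -6.

Answer: x ∈ {-6, 6}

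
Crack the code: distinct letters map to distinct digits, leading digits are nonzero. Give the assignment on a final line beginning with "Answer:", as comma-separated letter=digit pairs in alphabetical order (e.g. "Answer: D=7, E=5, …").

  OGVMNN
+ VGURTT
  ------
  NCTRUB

Step 1. [col 1: N + T ≡ B (mod 10)] several values work for B in column 1 (N + T ≡ B (mod 10), carry-in 0); try B=2. So B=2.
Step 2. [col 1: N + T ≡ B (mod 10)] column 1 (N + T ≡ B (mod 10), carry-in 0) doesn't pin T yet; pick T=5 and continue. So T=5.
Step 3. [col 1: N + T ≡ B (mod 10)] in column 1 we have N+T≡B with carry-in 0; given T=5, B=2 and digits 2,5 already taken and all letters distinct, that pins N to 7 ⇒ N=7.
Step 4. [col 2: N + T ≡ U (mod 10)] in column 2 we have N+T≡U with carry-in 1; given N=7, T=5 and digits 2,5,7 already taken and all letters distinct, that pins U to 3. So U=3.
Step 5. [col 3: M + R ≡ R (mod 10)] column 3: given nothing yet, carry-in 1, and digits 2,3,5,7 already taken and all letters distinct, M+R≡R (mod 10) forces M=9, so M=9.
Step 6. [col 3: M + R ≡ R (mod 10)] column 3 (M + R ≡ R (mod 10), carry-in 1) doesn't pin R yet; pick R=0 and continue. So R=0.
Step 7. [col 4: V + U ≡ T (mod 10)] column 4 reads V+U+carry(1)=T with U=3, T=5; with digits 0,2,3,5,7,9 already taken and all letters distinct, the only value for V is 1, so V=1.
Step 8. [col 5: G + G ≡ C (mod 10)] column 5 (G + G ≡ C (mod 10), carry-in 0) doesn't pin C yet; pick C=8 and continue. So C=8.
Step 9. [col 5: G + G ≡ C (mod 10)] column 5: given C=8, carry-in 0, and digits 0,1,2,3,5,7,8,9 already taken and all letters distinct, G+G≡C (mod 10) forces G=4, so G=4.
Step 10. [col 6: O + V ≡ N (mod 10)] column 6 reads O+V+carry(0)=N with V=1, N=7; with digits 0,1,2,3,4,5,7,8,9 already taken and all letters distinct, the only value for O is 6. So O=6.

Answer: B=2, C=8, G=4, M=9, N=7, O=6, R=0, T=5, U=3, V=1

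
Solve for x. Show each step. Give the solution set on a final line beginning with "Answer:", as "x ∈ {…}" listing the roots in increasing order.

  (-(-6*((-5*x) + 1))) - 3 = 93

Step 1. [(-(-6*((-5*x) + 1))) - 3 = 93] -3 is outermost — add 3 both sides. So sub: -(-6*((-5*x) + 1)) = 96.
Step 2. [-(-6*((-5*x) + 1)) = 96] flip signs both sides, so neg: -6*((-5*x) + 1) = -96.
Step 3. [-6*((-5*x) + 1) = -96] -6·(inner) — divide through by -6 ⇒ div: (-5*x) + 1 = 16.
Step 4. [(-5*x) + 1 = 16] 1 comes off first (subtract 1) ⇒ sub: -5*x = 15.
Step 5. [-5*x = 15] leading coefficient -5: divide by -5, so div: x = -3.

Answer: x ∈ {-3}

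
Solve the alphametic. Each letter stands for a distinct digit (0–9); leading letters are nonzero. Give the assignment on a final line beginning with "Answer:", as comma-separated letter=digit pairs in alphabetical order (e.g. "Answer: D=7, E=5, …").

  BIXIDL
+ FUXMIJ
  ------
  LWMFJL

Step 1. [col 1: L + J ≡ L (mod 10)] in column 1 we have L+J≡L with carry-in 0; given nothing yet and all letters distinct, none taken yet, that pins J to 0. So J=0.
Step 2. [col 1: L + J ≡ L (mod 10)] several values work for L in column 1 (L + J ≡ L (mod 10), carry-in 0); try L=8, so L=8.
Step 3. [col 2: D + I ≡ J (mod 10)] D=9 is one option consistent with column 2 (D + I ≡ J (mod 10), carry-in 0) — take it, so D=9.
Step 4. [col 2: D + I ≡ J (mod 10)] column 2 reads D+I+carry(0)=J with D=9, J=0; with digits 0,8,9 already taken and all letters distinct, the only value for I is 1. So I=1.
Step 5. [col 3: I + M ≡ F (mod 10)] several values work for F in column 3 (I + M ≡ F (mod 10), carry-in 1); try F=6, so F=6.
Step 6. [col 3: I + M ≡ F (mod 10)] column 3 reads I+M+carry(1)=F with I=1, F=6; with digits 0,1,6,8,9 already taken and all letters distinct, the only value for M is 4, so M=4.
Step 7. [col 4: X + X ≡ M (mod 10)] no forcing yet in column 4 (carry-in 0); X=7 is free and consistent — try it, so X=7.
Step 8. [col 5: I + U ≡ W (mod 10)] in column 5 we have I+U≡W with carry-in 1; given I=1 and digits 0,1,4,6,7,8,9 already taken and all letters distinct, that pins W to 5. So W=5.
Step 9. [col 5: I + U ≡ W (mod 10)] from column 5 (I=1, W=5, carry-in 1, digits 0,1,4,5,6,7,8,9 already taken and all letters distinct): U must equal 3, so U=3.
Step 10. [col 6: B + F ≡ L (mod 10)] from column 6 (F=6, L=8, carry-in 0, digits 0,1,3,4,5,6,7,8,9 already taken and all letters distinct): B must equal 2, so B=2.

Answer: B=2, D=9, F=6, I=1, J=0, L=8, M=4, U=3, W=5, X=7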